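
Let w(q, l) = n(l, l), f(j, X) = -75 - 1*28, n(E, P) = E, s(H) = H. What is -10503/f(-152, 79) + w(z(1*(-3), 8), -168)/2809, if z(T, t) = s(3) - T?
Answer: 29485623/289327 ≈ 101.91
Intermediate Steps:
z(T, t) = 3 - T
f(j, X) = -103 (f(j, X) = -75 - 28 = -103)
w(q, l) = l
-10503/f(-152, 79) + w(z(1*(-3), 8), -168)/2809 = -10503/(-103) - 168/2809 = -10503*(-1/103) - 168*1/2809 = 10503/103 - 168/2809 = 29485623/289327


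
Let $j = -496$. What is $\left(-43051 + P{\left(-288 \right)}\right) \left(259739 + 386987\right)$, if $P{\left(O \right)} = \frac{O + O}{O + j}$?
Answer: $- \frac{1364244568138}{49} \approx -2.7842 \cdot 10^{10}$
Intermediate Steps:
$P{\left(O \right)} = \frac{2 O}{-496 + O}$ ($P{\left(O \right)} = \frac{O + O}{O - 496} = \frac{2 O}{-496 + O}$)
$\left(-43051 + P{\left(-288 \right)}\right) \left(259739 + 386987\right) = \left(-43051 + 2 \left(-288\right) \frac{1}{-496 - 288}\right) \left(259739 + 386987\right) = \left(-43051 + 2 \left(-288\right) \frac{1}{-784}\right) 646726 = \left(-43051 + 2 \left(-288\right) \left(- \frac{1}{784}\right)\right) 646726 = \left(-43051 + \frac{36}{49}\right) 646726 = \left(- \frac{2109463}{49}\right) 646726 = - \frac{1364244568138}{49}$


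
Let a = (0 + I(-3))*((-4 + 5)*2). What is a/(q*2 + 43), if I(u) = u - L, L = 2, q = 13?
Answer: -10/69 ≈ -0.14493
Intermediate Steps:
I(u) = -2 + u (I(u) = u - 1*2 = u - 2 = -2 + u)
a = -10 (a = (0 + (-2 - 3))*((-4 + 5)*2) = (0 - 5)*(1*2) = -5*2 = -10)
a/(q*2 + 43) = -10/(13*2 + 43) = -10/(26 + 43) = -10/69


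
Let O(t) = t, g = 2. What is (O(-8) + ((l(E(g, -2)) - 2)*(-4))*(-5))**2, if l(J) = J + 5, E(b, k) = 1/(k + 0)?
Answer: 1764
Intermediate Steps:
E(b, k) = 1/k
l(J) = 5 + J
(O(-8) + ((l(E(g, -2)) - 2)*(-4))*(-5))**2 = (-8 + (((5 + 1/(-2)) - 2)*(-4))*(-5))**2 = (-8 + (((5 - 1/2) - 2)*(-4))*(-5))**2 = (-8 + ((9/2 - 2)*(-4))*(-5))**2 = (-8 + ((5/2)*(-4))*(-5))**2 = (-8 - 10*(-5))**2 = (-8 + 50)**2 = 42**2 = 1764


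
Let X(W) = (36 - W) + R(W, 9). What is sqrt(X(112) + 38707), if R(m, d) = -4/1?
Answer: 19*sqrt(107) ≈ 196.54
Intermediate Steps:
R(m, d) = -4 (R(m, d) = -4*1 = -4)
X(W) = 32 - W (X(W) = (36 - W) - 4 = 32 - W)
sqrt(X(112) + 38707) = sqrt((32 - 1*112) + 38707) = sqrt((32 - 112) + 38707) = sqrt(-80 + 38707) = sqrt(38627) = 19*sqrt(107)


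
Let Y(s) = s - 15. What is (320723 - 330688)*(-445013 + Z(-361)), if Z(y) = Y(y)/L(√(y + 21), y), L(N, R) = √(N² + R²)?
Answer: 4434554545 + 3746840*√129981/129981 ≈ 4.4346e+9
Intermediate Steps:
Y(s) = -15 + s
Z(y) = (-15 + y)/√(21 + y + y²) (Z(y) = (-15 + y)/(√((√(y + 21))² + y²)) = (-15 + y)/(√((√(21 + y))² + y²)) = (-15 + y)/(√((21 + y) + y²)) = (-15 + y)/(√(21 + y + y²)) = (-15 + y)/√(21 + y + y²))
(320723 - 330688)*(-445013 + Z(-361)) = (320723 - 330688)*(-445013 + (-15 - 361)/√(21 - 361 + (-361)²)) = -9965*(-445013 - 376/√(21 - 361 + 130321)) = -9965*(-445013 - 376/√129981) = -9965*(-445013 + (√129981/129981)*(-376)) = -9965*(-445013 - 376*√129981/129981) = 4434554545 + 3746840*√129981/129981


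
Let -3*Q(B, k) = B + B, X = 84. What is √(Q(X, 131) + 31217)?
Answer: √31161 ≈ 176.52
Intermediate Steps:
Q(B, k) = -2*B/3 (Q(B, k) = -(B + B)/3 = -2*B/3)
√(Q(X, 131) + 31217) = √(-⅔*84 + 31217) = √(-56 + 31217) = √31161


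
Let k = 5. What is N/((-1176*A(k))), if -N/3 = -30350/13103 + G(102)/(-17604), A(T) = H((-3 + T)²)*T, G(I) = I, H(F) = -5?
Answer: 89269651/376753179600 ≈ 0.00023694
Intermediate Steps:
A(T) = -5*T
N = 89269651/12814734 (N = -3*(-30350/13103 + 102/(-17604)) = -3*(-30350*1/13103 + 102*(-1/17604)) = -3*(-30350/13103 - 17/2934) = -3*(-89269651/38444202) = 89269651/12814734 ≈ 6.9662)
N/((-1176*A(k))) = 89269651/(12814734*((-(-5880)*5))) = 89269651/(12814734*((-1176*(-25)))) = (89269651/12814734)/29400 = (89269651/12814734)*(1/29400) = 89269651/376753179600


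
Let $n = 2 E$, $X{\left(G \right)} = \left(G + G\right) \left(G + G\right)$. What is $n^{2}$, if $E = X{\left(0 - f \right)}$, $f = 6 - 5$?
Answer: $64$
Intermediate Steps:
$f = 1$
$X{\left(G \right)} = 4 G^{2}$ ($X{\left(G \right)} = 2 G 2 G = 4 G^{2}$)
$E = 4$ ($E = 4 \left(0 - 1\right)^{2} = 4 \left(-1\right)^{2} = 4 \cdot 1 = 4$)
$n = 8$ ($n = 2 \cdot 4 = 8$)
$n^{2} = 8^{2} = 64$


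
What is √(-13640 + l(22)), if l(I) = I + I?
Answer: 2*I*√3399 ≈ 116.6*I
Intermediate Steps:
l(I) = 2*I
√(-13640 + l(22)) = √(-13640 + 2*22) = √(-13640 + 44) = √(-13596) = 2*I*√3399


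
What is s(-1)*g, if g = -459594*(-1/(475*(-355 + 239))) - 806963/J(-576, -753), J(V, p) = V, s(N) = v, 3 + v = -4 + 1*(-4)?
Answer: -121547071679/7934400 ≈ -15319.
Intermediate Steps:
v = -11 (v = -3 + (-4 + 1*(-4)) = -3 + (-4 - 4) = -3 - 8 = -11)
s(N) = -11
g = 11049733789/7934400 (g = -459594*(-1/(475*(-355 + 239))) - 806963/(-576) = -459594/((-116*(-475))) - 806963*(-1/576) = -459594/55100 + 806963/576 = -459594*1/55100 + 806963/576 = -229797/27550 + 806963/576 = 11049733789/7934400 ≈ 1392.6)
s(-1)*g = -11*11049733789/7934400 = -121547071679/7934400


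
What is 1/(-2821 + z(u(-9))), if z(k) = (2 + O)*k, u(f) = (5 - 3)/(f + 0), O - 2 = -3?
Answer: -9/25391 ≈ -0.00035446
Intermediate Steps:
O = -1 (O = 2 - 3 = -1)
u(f) = 2/f
z(k) = k (z(k) = (2 - 1)*k = 1*k = k)
1/(-2821 + z(u(-9))) = 1/(-2821 + 2/(-9)) = 1/(-2821 + 2*(-1/9)) = 1/(-2821 - 2/9) = 1/(-25391/9) = -9/25391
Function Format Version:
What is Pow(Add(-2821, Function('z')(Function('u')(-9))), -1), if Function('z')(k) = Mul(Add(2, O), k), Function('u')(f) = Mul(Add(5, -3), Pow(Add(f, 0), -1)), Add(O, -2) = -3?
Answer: Rational(-9, 25391) ≈ -0.00035446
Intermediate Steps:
O = -1 (O = Add(2, -3) = -1)
Function('u')(f) = Mul(2, Pow(f, -1))
Function('z')(k) = k (Function('z')(k) = Mul(Add(2, -1), k) = Mul(1, k) = k)
Pow(Add(-2821, Function('z')(Function('u')(-9))), -1) = Pow(Add(-2821, Mul(2, Pow(-9, -1))), -1) = Pow(Add(-2821, Mul(2, Rational(-1, 9))), -1) = Pow(Add(-2821, Rational(-2, 9)), -1) = Pow(Rational(-25391, 9), -1) = Rational(-9, 25391)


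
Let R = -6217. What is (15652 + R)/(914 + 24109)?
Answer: 3145/8341 ≈ 0.37705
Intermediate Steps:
(15652 + R)/(914 + 24109) = (15652 - 6217)/(914 + 24109) = 9435/25023 = 9435*(1/25023) = 3145/8341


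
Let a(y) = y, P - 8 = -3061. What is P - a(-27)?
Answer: -3026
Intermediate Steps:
P = -3053 (P = 8 - 3061 = -3053)
P - a(-27) = -3053 - 1*(-27) = -3053 + 27 = -3026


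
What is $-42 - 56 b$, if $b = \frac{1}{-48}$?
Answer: $- \frac{245}{6} \approx -40.833$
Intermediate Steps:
$b = - \frac{1}{48} \approx -0.020833$
$-42 - 56 b = -42 - - \frac{7}{6} = -42 + \frac{7}{6} = - \frac{245}{6}$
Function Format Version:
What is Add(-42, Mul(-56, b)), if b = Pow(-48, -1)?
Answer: Rational(-245, 6) ≈ -40.833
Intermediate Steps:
b = Rational(-1, 48) ≈ -0.020833
Add(-42, Mul(-56, b)) = Add(-42, Mul(-56, Rational(-1, 48))) = Add(-42, Rational(7, 6)) = Rational(-245, 6)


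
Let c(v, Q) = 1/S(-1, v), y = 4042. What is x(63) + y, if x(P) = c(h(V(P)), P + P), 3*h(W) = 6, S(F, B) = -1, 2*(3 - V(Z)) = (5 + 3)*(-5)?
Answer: 4041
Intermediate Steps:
V(Z) = 23 (V(Z) = 3 - (5 + 3)*(-5)/2 = 3 - 4*(-5) = 3 - ½*(-40) = 3 + 20 = 23)
h(W) = 2 (h(W) = (⅓)*6 = 2)
c(v, Q) = -1 (c(v, Q) = 1/(-1) = -1)
x(P) = -1
x(63) + y = -1 + 4042 = 4041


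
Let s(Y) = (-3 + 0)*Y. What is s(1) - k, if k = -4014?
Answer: 4011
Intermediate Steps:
s(Y) = -3*Y
s(1) - k = -3*1 - 1*(-4014) = -3 + 4014 = 4011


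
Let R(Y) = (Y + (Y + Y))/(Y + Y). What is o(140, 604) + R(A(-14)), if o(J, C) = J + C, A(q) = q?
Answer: 1491/2 ≈ 745.50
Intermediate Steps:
o(J, C) = C + J
R(Y) = 3/2 (R(Y) = (Y + 2*Y)/((2*Y)) = (3*Y)*(1/(2*Y)) = 3/2)
o(140, 604) + R(A(-14)) = (604 + 140) + 3/2 = 744 + 3/2 = 1491/2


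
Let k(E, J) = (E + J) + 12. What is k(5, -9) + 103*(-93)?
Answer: -9571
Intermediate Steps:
k(E, J) = 12 + E + J
k(5, -9) + 103*(-93) = (12 + 5 - 9) + 103*(-93) = 8 - 9579 = -9571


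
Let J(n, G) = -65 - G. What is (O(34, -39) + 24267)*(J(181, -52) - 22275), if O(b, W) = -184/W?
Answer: -21097753936/39 ≈ -5.4097e+8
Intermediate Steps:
(O(34, -39) + 24267)*(J(181, -52) - 22275) = (-184/(-39) + 24267)*((-65 - 1*(-52)) - 22275) = (-184*(-1/39) + 24267)*((-65 + 52) - 22275) = (184/39 + 24267)*(-13 - 22275) = (946597/39)*(-22288) = -21097753936/39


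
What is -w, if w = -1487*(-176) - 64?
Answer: -261648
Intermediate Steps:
w = 261648 (w = 261712 - 64 = 261648)
-w = -1*261648 = -261648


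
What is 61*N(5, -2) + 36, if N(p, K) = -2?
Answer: -86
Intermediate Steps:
61*N(5, -2) + 36 = 61*(-2) + 36 = -122 + 36 = -86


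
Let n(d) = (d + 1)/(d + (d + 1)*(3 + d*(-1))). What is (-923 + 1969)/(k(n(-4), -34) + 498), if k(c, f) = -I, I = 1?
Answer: 1046/497 ≈ 2.1046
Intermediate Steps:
n(d) = (1 + d)/(d + (1 + d)*(3 - d))
k(c, f) = -1 (k(c, f) = -1*1 = -1)
(-923 + 1969)/(k(n(-4), -34) + 498) = (-923 + 1969)/(-1 + 498) = 1046/497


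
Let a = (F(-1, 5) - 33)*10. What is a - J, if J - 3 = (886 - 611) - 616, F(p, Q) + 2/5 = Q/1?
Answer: 54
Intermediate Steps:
F(p, Q) = -⅖ + Q (F(p, Q) = -⅖ + Q/1 = -⅖ + Q*1 = -⅖ + Q)
a = -284 (a = ((-⅖ + 5) - 33)*10 = (23/5 - 33)*10 = -142/5*10 = -284)
J = -338 (J = 3 + ((886 - 611) - 616) = 3 + (275 - 616) = 3 - 341 = -338)
a - J = -284 - 1*(-338) = -284 + 338 = 54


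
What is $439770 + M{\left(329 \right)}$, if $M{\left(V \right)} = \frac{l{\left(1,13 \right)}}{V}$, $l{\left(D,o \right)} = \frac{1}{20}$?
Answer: $\frac{2893686601}{6580} \approx 4.3977 \cdot 10^{5}$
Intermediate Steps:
$l{\left(D,o \right)} = \frac{1}{20}$
$M{\left(V \right)} = \frac{1}{20 V}$
$439770 + M{\left(329 \right)} = 439770 + \frac{1}{20 \cdot 329} = 439770 + \frac{1}{20} \cdot \frac{1}{329} = 439770 + \frac{1}{6580} = \frac{2893686601}{6580}$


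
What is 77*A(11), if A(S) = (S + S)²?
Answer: 37268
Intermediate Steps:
A(S) = 4*S² (A(S) = (2*S)² = 4*S²)
77*A(11) = 77*(4*11²) = 77*(4*121) = 77*484 = 37268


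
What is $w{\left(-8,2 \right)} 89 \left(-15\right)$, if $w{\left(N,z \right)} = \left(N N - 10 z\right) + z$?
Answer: $-61410$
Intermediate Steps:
$w{\left(N,z \right)} = N^{2} - 9 z$ ($w{\left(N,z \right)} = \left(N^{2} - 10 z\right) + z = N^{2} - 9 z$)
$w{\left(-8,2 \right)} 89 \left(-15\right) = \left(\left(-8\right)^{2} - 18\right) 89 \left(-15\right) = \left(64 - 18\right) 89 \left(-15\right) = 46 \cdot 89 \left(-15\right) = 4094 \left(-15\right) = -61410$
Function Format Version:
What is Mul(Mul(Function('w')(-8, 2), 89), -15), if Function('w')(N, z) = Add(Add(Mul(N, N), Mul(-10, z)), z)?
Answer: -61410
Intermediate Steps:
Function('w')(N, z) = Add(Pow(N, 2), Mul(-9, z)) (Function('w')(N, z) = Add(Add(Pow(N, 2), Mul(-10, z)), z) = Add(Pow(N, 2), Mul(-9, z)))
Mul(Mul(Function('w')(-8, 2), 89), -15) = Mul(Mul(Add(Pow(-8, 2), Mul(-9, 2)), 89), -15) = Mul(Mul(Add(64, -18), 89), -15) = Mul(Mul(46, 89), -15) = Mul(4094, -15) = -61410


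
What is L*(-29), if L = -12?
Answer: 348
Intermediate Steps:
L*(-29) = -12*(-29) = 348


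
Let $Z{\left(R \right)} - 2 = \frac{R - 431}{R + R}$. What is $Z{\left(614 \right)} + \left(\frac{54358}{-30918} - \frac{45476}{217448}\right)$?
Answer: $\frac{93783741715}{515994645012} \approx 0.18175$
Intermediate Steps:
$Z{\left(R \right)} = 2 + \frac{-431 + R}{2 R}$ ($Z{\left(R \right)} = 2 + \frac{R - 431}{R + R} = 2 + \frac{-431 + R}{2 R}$)
$Z{\left(614 \right)} + \left(\frac{54358}{-30918} - \frac{45476}{217448}\right) = \frac{-431 + 5 \cdot 614}{2 \cdot 614} + \left(\frac{54358}{-30918} - \frac{45476}{217448}\right) = \frac{1}{2} \cdot \frac{1}{614} \left(-431 + 3070\right) + \left(54358 \left(- \frac{1}{30918}\right) - \frac{11369}{54362}\right) = \frac{1}{2} \cdot \frac{1}{614} \cdot 2639 - \frac{1653258169}{840382158} = \frac{2639}{1228} - \frac{1653258169}{840382158} = \frac{93783741715}{515994645012}$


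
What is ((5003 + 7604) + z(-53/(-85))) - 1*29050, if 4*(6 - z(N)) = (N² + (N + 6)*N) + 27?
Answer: -475257023/28900 ≈ -16445.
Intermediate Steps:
z(N) = -¾ - N²/4 - N*(6 + N)/4 (z(N) = 6 - ((N² + (N + 6)*N) + 27)/4 = 6 - ((N² + (6 + N)*N) + 27)/4 = 6 - ((N² + N*(6 + N)) + 27)/4 = 6 - (27 + N² + N*(6 + N))/4 = 6 + (-27/4 - N²/4 - N*(6 + N)/4) = -¾ - N²/4 - N*(6 + N)/4)
((5003 + 7604) + z(-53/(-85))) - 1*29050 = ((5003 + 7604) + (-¾ - (-159)/(2*(-85)) - (-53/(-85))²/2)) - 1*29050 = (12607 + (-¾ - (-159)*(-1)/(2*85) - (-53*(-1/85))²/2)) - 29050 = (12607 + (-¾ - 3/2*53/85 - (53/85)²/2)) - 29050 = (12607 + (-¾ - 159/170 - ½*2809/7225)) - 29050 = (12607 + (-¾ - 159/170 - 2809/14450)) - 29050 = (12607 - 54323/28900) - 29050 = 364287977/28900 - 29050 = -475257023/28900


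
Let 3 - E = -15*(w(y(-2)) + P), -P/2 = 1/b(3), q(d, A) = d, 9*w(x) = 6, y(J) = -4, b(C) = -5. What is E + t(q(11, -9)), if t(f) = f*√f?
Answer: 19 + 11*√11 ≈ 55.483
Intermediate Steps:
w(x) = ⅔ (w(x) = (⅑)*6 = ⅔)
t(f) = f^(3/2)
P = ⅖ (P = -2/(-5) = -2*(-⅕) = ⅖ ≈ 0.40000)
E = 19 (E = 3 - (-15)*(⅔ + ⅖) = 3 - (-15)*16/15 = 3 - 1*(-16) = 3 + 16 = 19)
E + t(q(11, -9)) = 19 + 11^(3/2) = 19 + 11*√11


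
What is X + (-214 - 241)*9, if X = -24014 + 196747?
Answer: 168638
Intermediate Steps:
X = 172733
X + (-214 - 241)*9 = 172733 + (-214 - 241)*9 = 172733 - 455*9 = 172733 - 4095 = 168638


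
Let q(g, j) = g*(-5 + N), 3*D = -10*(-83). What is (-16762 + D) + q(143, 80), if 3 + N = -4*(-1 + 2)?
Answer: -54604/3 ≈ -18201.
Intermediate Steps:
N = -7 (N = -3 - 4*(-1 + 2) = -3 - 4*1 = -3 - 4 = -7)
D = 830/3 (D = (-10*(-83))/3 = (1/3)*830 = 830/3 ≈ 276.67)
q(g, j) = -12*g (q(g, j) = g*(-5 - 7) = g*(-12) = -12*g)
(-16762 + D) + q(143, 80) = (-16762 + 830/3) - 12*143 = -49456/3 - 1716 = -54604/3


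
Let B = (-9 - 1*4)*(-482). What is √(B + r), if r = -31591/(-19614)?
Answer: 7*√1004250810/2802 ≈ 79.168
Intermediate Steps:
B = 6266 (B = (-9 - 4)*(-482) = -13*(-482) = 6266)
r = 4513/2802 (r = -31591*(-1/19614) = 4513/2802 ≈ 1.6106)
√(B + r) = √(6266 + 4513/2802) = √(17561845/2802) = 7*√1004250810/2802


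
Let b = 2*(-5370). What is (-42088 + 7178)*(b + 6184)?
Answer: 159049960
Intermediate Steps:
b = -10740
(-42088 + 7178)*(b + 6184) = (-42088 + 7178)*(-10740 + 6184) = -34910*(-4556) = 159049960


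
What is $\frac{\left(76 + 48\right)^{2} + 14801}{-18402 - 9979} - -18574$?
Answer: $\frac{527118517}{28381} \approx 18573.0$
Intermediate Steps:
$\frac{\left(76 + 48\right)^{2} + 14801}{-18402 - 9979} - -18574 = \frac{124^{2} + 14801}{-28381} + 18574 = \left(15376 + 14801\right) \left(- \frac{1}{28381}\right) + 18574 = 30177 \left(- \frac{1}{28381}\right) + 18574 = - \frac{30177}{28381} + 18574 = \frac{527118517}{28381}$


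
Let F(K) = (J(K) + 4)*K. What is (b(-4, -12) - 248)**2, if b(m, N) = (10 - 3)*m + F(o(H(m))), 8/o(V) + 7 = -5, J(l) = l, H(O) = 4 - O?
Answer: 6270016/81 ≈ 77408.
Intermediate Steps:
o(V) = -2/3 (o(V) = 8/(-7 - 5) = 8/(-12) = 8*(-1/12) = -2/3)
F(K) = K*(4 + K) (F(K) = (K + 4)*K = (4 + K)*K = K*(4 + K))
b(m, N) = -20/9 + 7*m (b(m, N) = (10 - 3)*m - 2*(4 - 2/3)/3 = 7*m - 2/3*10/3 = 7*m - 20/9 = -20/9 + 7*m)
(b(-4, -12) - 248)**2 = ((-20/9 + 7*(-4)) - 248)**2 = ((-20/9 - 28) - 248)**2 = (-272/9 - 248)**2 = (-2504/9)**2 = 6270016/81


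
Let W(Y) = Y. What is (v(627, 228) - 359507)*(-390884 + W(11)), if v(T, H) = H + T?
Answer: 140187383196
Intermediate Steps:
(v(627, 228) - 359507)*(-390884 + W(11)) = ((228 + 627) - 359507)*(-390884 + 11) = (855 - 359507)*(-390873) = -358652*(-390873) = 140187383196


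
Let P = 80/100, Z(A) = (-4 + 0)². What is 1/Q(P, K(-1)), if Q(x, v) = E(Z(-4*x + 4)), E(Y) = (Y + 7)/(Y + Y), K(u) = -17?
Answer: 32/23 ≈ 1.3913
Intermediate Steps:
Z(A) = 16 (Z(A) = (-4)² = 16)
P = ⅘ (P = 80*(1/100) = ⅘ ≈ 0.80000)
E(Y) = (7 + Y)/(2*Y) (E(Y) = (7 + Y)/((2*Y)) = (7 + Y)*(1/(2*Y)) = (7 + Y)/(2*Y))
Q(x, v) = 23/32 (Q(x, v) = (½)*(7 + 16)/16 = (½)*(1/16)*23 = 23/32)
1/Q(P, K(-1)) = 1/(23/32) = 32/23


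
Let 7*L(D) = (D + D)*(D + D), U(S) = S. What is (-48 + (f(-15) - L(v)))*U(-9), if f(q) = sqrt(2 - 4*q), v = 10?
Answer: 6624/7 - 9*sqrt(62) ≈ 875.42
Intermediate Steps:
L(D) = 4*D**2/7 (L(D) = ((D + D)*(D + D))/7 = ((2*D)*(2*D))/7 = (4*D**2)/7 = 4*D**2/7)
(-48 + (f(-15) - L(v)))*U(-9) = (-48 + (sqrt(2 - 4*(-15)) - 4*10**2/7))*(-9) = (-48 + (sqrt(2 + 60) - 4*100/7))*(-9) = (-48 + (sqrt(62) - 1*400/7))*(-9) = (-48 + (sqrt(62) - 400/7))*(-9) = (-48 + (-400/7 + sqrt(62)))*(-9) = (-736/7 + sqrt(62))*(-9) = 6624/7 - 9*sqrt(62)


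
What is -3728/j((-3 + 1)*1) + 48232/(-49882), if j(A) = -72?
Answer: 11405462/224469 ≈ 50.811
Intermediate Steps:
-3728/j((-3 + 1)*1) + 48232/(-49882) = -3728/(-72) + 48232/(-49882) = -3728*(-1/72) + 48232*(-1/49882) = 466/9 - 24116/24941 = 11405462/224469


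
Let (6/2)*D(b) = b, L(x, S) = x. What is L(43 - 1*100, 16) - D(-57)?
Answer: -38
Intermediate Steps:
D(b) = b/3
L(43 - 1*100, 16) - D(-57) = (43 - 1*100) - (-57)/3 = (43 - 100) - 1*(-19) = -57 + 19 = -38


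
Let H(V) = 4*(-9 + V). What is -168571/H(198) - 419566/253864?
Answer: -2694456265/11995074 ≈ -224.63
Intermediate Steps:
H(V) = -36 + 4*V
-168571/H(198) - 419566/253864 = -168571/(-36 + 4*198) - 419566/253864 = -168571/(-36 + 792) - 419566*1/253864 = -168571/756 - 209783/126932 = -2694456265/11995074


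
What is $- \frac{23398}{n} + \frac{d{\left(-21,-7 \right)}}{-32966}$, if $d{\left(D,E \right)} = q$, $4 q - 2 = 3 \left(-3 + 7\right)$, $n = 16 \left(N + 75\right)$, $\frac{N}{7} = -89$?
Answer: $\frac{192826945}{72261472} \approx 2.6685$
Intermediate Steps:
$N = -623$ ($N = 7 \left(-89\right) = -623$)
$n = -8768$ ($n = 16 \left(-623 + 75\right) = 16 \left(-548\right) = -8768$)
$q = \frac{7}{2}$ ($q = \frac{1}{2} + \frac{3 \left(-3 + 7\right)}{4} = \frac{1}{2} + \frac{3 \cdot 4}{4} = \frac{1}{2} + \frac{1}{4} \cdot 12 = \frac{1}{2} + 3 = \frac{7}{2} \approx 3.5$)
$d{\left(D,E \right)} = \frac{7}{2}$
$- \frac{23398}{n} + \frac{d{\left(-21,-7 \right)}}{-32966} = - \frac{23398}{-8768} + \frac{7}{2 \left(-32966\right)} = \left(-23398\right) \left(- \frac{1}{8768}\right) + \frac{7}{2} \left(- \frac{1}{32966}\right) = \frac{11699}{4384} - \frac{7}{65932} = \frac{192826945}{72261472}$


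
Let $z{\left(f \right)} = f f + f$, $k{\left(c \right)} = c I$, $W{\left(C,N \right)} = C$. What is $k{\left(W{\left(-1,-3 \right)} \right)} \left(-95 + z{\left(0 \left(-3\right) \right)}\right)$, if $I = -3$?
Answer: $-285$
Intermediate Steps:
$k{\left(c \right)} = - 3 c$ ($k{\left(c \right)} = c \left(-3\right) = - 3 c$)
$z{\left(f \right)} = f + f^{2}$ ($z{\left(f \right)} = f^{2} + f = f + f^{2}$)
$k{\left(W{\left(-1,-3 \right)} \right)} \left(-95 + z{\left(0 \left(-3\right) \right)}\right) = \left(-3\right) \left(-1\right) \left(-95 + 0 \left(-3\right) \left(1 + 0 \left(-3\right)\right)\right) = 3 \left(-95 + 0 \left(1 + 0\right)\right) = 3 \left(-95 + 0 \cdot 1\right) = 3 \left(-95 + 0\right) = 3 \left(-95\right) = -285$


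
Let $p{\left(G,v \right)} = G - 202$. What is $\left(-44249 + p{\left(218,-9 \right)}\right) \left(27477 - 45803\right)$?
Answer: $810613958$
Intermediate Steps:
$p{\left(G,v \right)} = -202 + G$
$\left(-44249 + p{\left(218,-9 \right)}\right) \left(27477 - 45803\right) = \left(-44249 + \left(-202 + 218\right)\right) \left(27477 - 45803\right) = \left(-44249 + 16\right) \left(-18326\right) = \left(-44233\right) \left(-18326\right) = 810613958$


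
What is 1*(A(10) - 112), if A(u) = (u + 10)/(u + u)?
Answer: -111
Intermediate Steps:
A(u) = (10 + u)/(2*u) (A(u) = (10 + u)/((2*u)) = (10 + u)*(1/(2*u)) = (10 + u)/(2*u))
1*(A(10) - 112) = 1*((½)*(10 + 10)/10 - 112) = 1*((½)*(⅒)*20 - 112) = 1*(1 - 112) = 1*(-111) = -111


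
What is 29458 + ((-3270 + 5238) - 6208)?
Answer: 25218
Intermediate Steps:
29458 + ((-3270 + 5238) - 6208) = 29458 + (1968 - 6208) = 29458 - 4240 = 25218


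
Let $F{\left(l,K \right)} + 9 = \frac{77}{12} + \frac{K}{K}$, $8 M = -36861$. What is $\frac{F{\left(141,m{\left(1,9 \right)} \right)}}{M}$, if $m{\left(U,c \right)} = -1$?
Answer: $\frac{38}{110583} \approx 0.00034363$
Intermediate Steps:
$M = - \frac{36861}{8}$ ($M = \frac{1}{8} \left(-36861\right) = - \frac{36861}{8} \approx -4607.6$)
$F{\left(l,K \right)} = - \frac{19}{12}$ ($F{\left(l,K \right)} = -9 + \left(\frac{77}{12} + \frac{K}{K}\right) = -9 + \left(77 \cdot \frac{1}{12} + 1\right) = -9 + \left(\frac{77}{12} + 1\right) = -9 + \frac{89}{12} = - \frac{19}{12}$)
$\frac{F{\left(141,m{\left(1,9 \right)} \right)}}{M} = - \frac{19}{12 \left(- \frac{36861}{8}\right)} = \left(- \frac{19}{12}\right) \left(- \frac{8}{36861}\right) = \frac{38}{110583}$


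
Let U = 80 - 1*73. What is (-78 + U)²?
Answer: 5041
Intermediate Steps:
U = 7 (U = 80 - 73 = 7)
(-78 + U)² = (-78 + 7)² = (-71)² = 5041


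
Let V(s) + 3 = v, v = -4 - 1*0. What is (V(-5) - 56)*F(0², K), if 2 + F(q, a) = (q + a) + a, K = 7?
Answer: -756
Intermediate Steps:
v = -4 (v = -4 + 0 = -4)
V(s) = -7 (V(s) = -3 - 4 = -7)
F(q, a) = -2 + q + 2*a (F(q, a) = -2 + ((q + a) + a) = -2 + ((a + q) + a) = -2 + (q + 2*a) = -2 + q + 2*a)
(V(-5) - 56)*F(0², K) = (-7 - 56)*(-2 + 0² + 2*7) = -63*(-2 + 0 + 14) = -63*12 = -756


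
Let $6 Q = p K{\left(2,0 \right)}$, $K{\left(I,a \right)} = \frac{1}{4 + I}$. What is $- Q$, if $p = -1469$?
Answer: $\frac{1469}{36} \approx 40.806$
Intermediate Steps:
$Q = - \frac{1469}{36}$ ($Q = \frac{\left(-1469\right) \frac{1}{4 + 2}}{6} = \frac{\left(-1469\right) \frac{1}{6}}{6} = \frac{1}{6} \left(- \frac{1469}{6}\right) = - \frac{1469}{36} \approx -40.806$)
$- Q = \left(-1\right) \left(- \frac{1469}{36}\right) = \frac{1469}{36}$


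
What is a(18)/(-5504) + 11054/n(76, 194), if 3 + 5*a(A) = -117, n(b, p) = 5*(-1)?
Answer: -7605137/3440 ≈ -2210.8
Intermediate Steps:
n(b, p) = -5
a(A) = -24 (a(A) = -⅗ + (⅕)*(-117) = -⅗ - 117/5 = -24)
a(18)/(-5504) + 11054/n(76, 194) = -24/(-5504) + 11054/(-5) = -24*(-1/5504) + 11054*(-⅕) = 3/688 - 11054/5 = -7605137/3440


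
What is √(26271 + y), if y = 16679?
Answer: 5*√1718 ≈ 207.24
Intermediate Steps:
√(26271 + y) = √(26271 + 16679) = √42950 = 5*√1718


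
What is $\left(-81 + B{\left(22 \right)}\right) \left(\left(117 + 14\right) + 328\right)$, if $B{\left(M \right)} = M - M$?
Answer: $-37179$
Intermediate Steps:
$B{\left(M \right)} = 0$
$\left(-81 + B{\left(22 \right)}\right) \left(\left(117 + 14\right) + 328\right) = \left(-81 + 0\right) \left(\left(117 + 14\right) + 328\right) = - 81 \left(131 + 328\right) = \left(-81\right) 459 = -37179$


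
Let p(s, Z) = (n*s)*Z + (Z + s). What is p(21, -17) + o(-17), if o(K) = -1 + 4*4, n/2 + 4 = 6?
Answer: -1409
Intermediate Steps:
n = 4 (n = -8 + 2*6 = -8 + 12 = 4)
o(K) = 15 (o(K) = -1 + 16 = 15)
p(s, Z) = Z + s + 4*Z*s (p(s, Z) = (4*s)*Z + (Z + s) = 4*Z*s + (Z + s) = Z + s + 4*Z*s)
p(21, -17) + o(-17) = (-17 + 21 + 4*(-17)*21) + 15 = (-17 + 21 - 1428) + 15 = -1424 + 15 = -1409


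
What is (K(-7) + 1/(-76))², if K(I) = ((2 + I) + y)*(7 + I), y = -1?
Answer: 1/5776 ≈ 0.00017313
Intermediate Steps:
K(I) = (1 + I)*(7 + I) (K(I) = ((2 + I) - 1)*(7 + I) = (1 + I)*(7 + I))
(K(-7) + 1/(-76))² = ((7 + (-7)² + 8*(-7)) + 1/(-76))² = ((7 + 49 - 56) - 1/76)² = (0 - 1/76)² = (-1/76)² = 1/5776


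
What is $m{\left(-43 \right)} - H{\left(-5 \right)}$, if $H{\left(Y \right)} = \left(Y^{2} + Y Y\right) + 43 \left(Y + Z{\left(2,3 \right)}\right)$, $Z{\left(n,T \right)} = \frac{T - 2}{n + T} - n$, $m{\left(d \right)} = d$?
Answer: $\frac{997}{5} \approx 199.4$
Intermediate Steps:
$Z{\left(n,T \right)} = - n + \frac{-2 + T}{T + n}$ ($Z{\left(n,T \right)} = \frac{-2 + T}{T + n} - n = - n + \frac{-2 + T}{T + n}$)
$H{\left(Y \right)} = - \frac{387}{5} + 2 Y^{2} + 43 Y$ ($H{\left(Y \right)} = \left(Y^{2} + Y Y\right) + 43 \left(Y + \frac{-2 + 3 - 2^{2} - 3 \cdot 2}{3 + 2}\right) = \left(Y^{2} + Y^{2}\right) + 43 \left(Y + \frac{-2 + 3 - 4 - 6}{5}\right) = 2 Y^{2} + 43 \left(Y + \frac{-2 + 3 - 4 - 6}{5}\right) = 2 Y^{2} + 43 \left(Y + \frac{1}{5} \left(-9\right)\right) = 2 Y^{2} + 43 \left(Y - \frac{9}{5}\right) = 2 Y^{2} + 43 \left(- \frac{9}{5} + Y\right) = 2 Y^{2} + \left(- \frac{387}{5} + 43 Y\right) = - \frac{387}{5} + 2 Y^{2} + 43 Y$)
$m{\left(-43 \right)} - H{\left(-5 \right)} = -43 - \left(- \frac{387}{5} + 2 \left(-5\right)^{2} + 43 \left(-5\right)\right) = -43 - \left(- \frac{387}{5} + 2 \cdot 25 - 215\right) = -43 - \left(- \frac{387}{5} + 50 - 215\right) = -43 - - \frac{1212}{5} = -43 + \frac{1212}{5} = \frac{997}{5}$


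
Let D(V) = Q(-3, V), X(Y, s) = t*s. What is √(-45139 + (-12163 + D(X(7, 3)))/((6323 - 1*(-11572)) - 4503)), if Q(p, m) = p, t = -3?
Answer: 53*I*√20014158/1116 ≈ 212.46*I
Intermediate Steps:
X(Y, s) = -3*s
D(V) = -3
√(-45139 + (-12163 + D(X(7, 3)))/((6323 - 1*(-11572)) - 4503)) = √(-45139 + (-12163 - 3)/((6323 - 1*(-11572)) - 4503)) = √(-45139 - 12166/((6323 + 11572) - 4503)) = √(-45139 - 12166/(17895 - 4503)) = √(-45139 - 12166/13392) = √(-45139 - 12166*1/13392) = √(-45139 - 6083/6696) = √(-302256827/6696) = 53*I*√20014158/1116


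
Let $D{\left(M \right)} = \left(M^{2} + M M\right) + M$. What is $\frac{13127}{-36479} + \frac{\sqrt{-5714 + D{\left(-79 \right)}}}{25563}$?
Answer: $- \frac{13127}{36479} + \frac{\sqrt{6689}}{25563} \approx -0.35665$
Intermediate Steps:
$D{\left(M \right)} = M + 2 M^{2}$ ($D{\left(M \right)} = \left(M^{2} + M^{2}\right) + M = 2 M^{2} + M = M + 2 M^{2}$)
$\frac{13127}{-36479} + \frac{\sqrt{-5714 + D{\left(-79 \right)}}}{25563} = \frac{13127}{-36479} + \frac{\sqrt{-5714 - 79 \left(1 + 2 \left(-79\right)\right)}}{25563} = 13127 \left(- \frac{1}{36479}\right) + \sqrt{-5714 - 79 \left(1 - 158\right)} \frac{1}{25563} = - \frac{13127}{36479} + \sqrt{-5714 - -12403} \cdot \frac{1}{25563} = - \frac{13127}{36479} + \sqrt{-5714 + 12403} \cdot \frac{1}{25563} = - \frac{13127}{36479} + \sqrt{6689} \cdot \frac{1}{25563} = - \frac{13127}{36479} + \frac{\sqrt{6689}}{25563}$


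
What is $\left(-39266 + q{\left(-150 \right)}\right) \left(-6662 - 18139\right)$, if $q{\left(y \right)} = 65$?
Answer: $972224001$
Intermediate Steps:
$\left(-39266 + q{\left(-150 \right)}\right) \left(-6662 - 18139\right) = \left(-39266 + 65\right) \left(-6662 - 18139\right) = \left(-39201\right) \left(-24801\right) = 972224001$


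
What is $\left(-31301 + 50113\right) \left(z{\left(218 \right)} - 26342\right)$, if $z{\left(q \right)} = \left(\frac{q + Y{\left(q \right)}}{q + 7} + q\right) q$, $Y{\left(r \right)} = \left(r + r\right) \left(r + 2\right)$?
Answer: $\frac{53768947512}{25} \approx 2.1508 \cdot 10^{9}$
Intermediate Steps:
$Y{\left(r \right)} = 2 r \left(2 + r\right)$
$z{\left(q \right)} = q \left(q + \frac{q + 2 q \left(2 + q\right)}{7 + q}\right)$ ($z{\left(q \right)} = \left(\frac{q + 2 q \left(2 + q\right)}{q + 7} + q\right) q = \left(\frac{q + 2 q \left(2 + q\right)}{7 + q} + q\right) q = \left(q + \frac{q + 2 q \left(2 + q\right)}{7 + q}\right) q = q \left(q + \frac{q + 2 q \left(2 + q\right)}{7 + q}\right)$)
$\left(-31301 + 50113\right) \left(z{\left(218 \right)} - 26342\right) = \left(-31301 + 50113\right) \left(\frac{3 \cdot 218^{2} \left(4 + 218\right)}{7 + 218} - 26342\right) = 18812 \left(3 \cdot 47524 \cdot \frac{1}{225} \cdot 222 - 26342\right) = 18812 \left(\frac{3516776}{25} - 26342\right) = 18812 \cdot \frac{2858226}{25} = \frac{53768947512}{25}$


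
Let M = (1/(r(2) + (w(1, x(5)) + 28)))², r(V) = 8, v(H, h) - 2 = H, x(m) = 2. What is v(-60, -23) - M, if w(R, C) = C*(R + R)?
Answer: -92801/1600 ≈ -58.001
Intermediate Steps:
v(H, h) = 2 + H
w(R, C) = 2*C*R (w(R, C) = C*(2*R) = 2*C*R)
M = 1/1600 (M = (1/(8 + (2*2*1 + 28)))² = (1/(8 + (4 + 28)))² = (1/(8 + 32))² = (1/40)² = 1/1600 ≈ 0.00062500)
v(-60, -23) - M = (2 - 60) - 1*1/1600 = -58 - 1/1600 = -92801/1600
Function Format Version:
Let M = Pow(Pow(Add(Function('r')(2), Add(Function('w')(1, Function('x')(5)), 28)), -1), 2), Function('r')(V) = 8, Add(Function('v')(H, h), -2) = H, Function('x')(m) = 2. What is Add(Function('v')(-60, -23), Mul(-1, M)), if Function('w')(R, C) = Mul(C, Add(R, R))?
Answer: Rational(-92801, 1600) ≈ -58.001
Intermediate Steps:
Function('v')(H, h) = Add(2, H)
Function('w')(R, C) = Mul(2, C, R) (Function('w')(R, C) = Mul(C, Mul(2, R)) = Mul(2, C, R))
M = Rational(1, 1600) (M = Pow(Pow(Add(8, Add(Mul(2, 2, 1), 28)), -1), 2) = Pow(Pow(Add(8, Add(4, 28)), -1), 2) = Pow(Pow(Add(8, 32), -1), 2) = Pow(Pow(40, -1), 2) = Pow(Rational(1, 40), 2) = Rational(1, 1600) ≈ 0.00062500)
Add(Function('v')(-60, -23), Mul(-1, M)) = Add(Add(2, -60), Mul(-1, Rational(1, 1600))) = Add(-58, Rational(-1, 1600)) = Rational(-92801, 1600)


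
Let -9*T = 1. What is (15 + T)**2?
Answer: 17956/81 ≈ 221.68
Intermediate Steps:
T = -1/9 (T = -1/9*1 = -1/9 ≈ -0.11111)
(15 + T)**2 = (15 - 1/9)**2 = (134/9)**2 = 17956/81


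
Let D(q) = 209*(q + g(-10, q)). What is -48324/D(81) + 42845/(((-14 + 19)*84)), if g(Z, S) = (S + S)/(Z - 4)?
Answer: 46776283/474012 ≈ 98.682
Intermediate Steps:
g(Z, S) = 2*S/(-4 + Z) (g(Z, S) = (2*S)/(-4 + Z) = 2*S/(-4 + Z))
D(q) = 1254*q/7 (D(q) = 209*(q + 2*q/(-4 - 10)) = 209*(q + 2*q/(-14)) = 209*(q + 2*q*(-1/14)) = 209*(q - q/7) = 209*(6*q/7) = 1254*q/7)
-48324/D(81) + 42845/(((-14 + 19)*84)) = -48324/((1254/7)*81) + 42845/(((-14 + 19)*84)) = -48324/101574/7 + 42845/((5*84)) = -48324*7/101574 + 42845/420 = -56378/16929 + 42845*(1/420) = -56378/16929 + 8569/84 = 46776283/474012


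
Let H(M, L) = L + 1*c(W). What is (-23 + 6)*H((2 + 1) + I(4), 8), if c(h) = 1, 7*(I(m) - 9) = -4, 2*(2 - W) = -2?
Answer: -153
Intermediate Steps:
W = 3 (W = 2 - 1/2*(-2) = 2 + 1 = 3)
I(m) = 59/7 (I(m) = 9 + (1/7)*(-4) = 9 - 4/7 = 59/7)
H(M, L) = 1 + L (H(M, L) = L + 1*1 = L + 1 = 1 + L)
(-23 + 6)*H((2 + 1) + I(4), 8) = (-23 + 6)*(1 + 8) = -17*9 = -153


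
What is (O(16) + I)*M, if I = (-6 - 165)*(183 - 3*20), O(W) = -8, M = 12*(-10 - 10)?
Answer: 5049840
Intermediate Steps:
M = -240 (M = 12*(-20) = -240)
I = -21033 (I = -171*(183 - 60) = -171*123 = -21033)
(O(16) + I)*M = (-8 - 21033)*(-240) = -21041*(-240) = 5049840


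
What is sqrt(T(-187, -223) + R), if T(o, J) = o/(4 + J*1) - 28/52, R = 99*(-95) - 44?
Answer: I*sqrt(76585453035)/2847 ≈ 97.204*I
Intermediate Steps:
R = -9449 (R = -9405 - 44 = -9449)
T(o, J) = -7/13 + o/(4 + J) (T(o, J) = o/(4 + J) - 28*1/52 = o/(4 + J) - 7/13 = -7/13 + o/(4 + J))
sqrt(T(-187, -223) + R) = sqrt((-28 - 7*(-223) + 13*(-187))/(13*(4 - 223)) - 9449) = sqrt((1/13)*(-28 + 1561 - 2431)/(-219) - 9449) = sqrt((1/13)*(-1/219)*(-898) - 9449) = sqrt(898/2847 - 9449) = sqrt(-26900405/2847) = I*sqrt(76585453035)/2847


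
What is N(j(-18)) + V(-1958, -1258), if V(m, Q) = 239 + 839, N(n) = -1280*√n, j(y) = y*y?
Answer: -21962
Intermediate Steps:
j(y) = y²
V(m, Q) = 1078
N(j(-18)) + V(-1958, -1258) = -1280*√((-18)²) + 1078 = -1280*√324 + 1078 = -1280*18 + 1078 = -23040 + 1078 = -21962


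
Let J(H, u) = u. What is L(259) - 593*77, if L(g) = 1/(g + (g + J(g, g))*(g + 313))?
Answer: -13540997854/296555 ≈ -45661.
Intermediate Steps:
L(g) = 1/(g + 2*g*(313 + g)) (L(g) = 1/(g + (g + g)*(g + 313)) = 1/(g + (2*g)*(313 + g)) = 1/(g + 2*g*(313 + g)))
L(259) - 593*77 = 1/(259*(627 + 2*259)) - 593*77 = 1/(259*(627 + 518)) - 45661 = (1/259)/1145 - 45661 = (1/259)*(1/1145) - 45661 = 1/296555 - 45661 = -13540997854/296555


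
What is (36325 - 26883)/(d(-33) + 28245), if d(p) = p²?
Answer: 4721/14667 ≈ 0.32188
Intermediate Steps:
(36325 - 26883)/(d(-33) + 28245) = (36325 - 26883)/((-33)² + 28245) = 9442/(1089 + 28245) = 9442/29334 = 9442*(1/29334) = 4721/14667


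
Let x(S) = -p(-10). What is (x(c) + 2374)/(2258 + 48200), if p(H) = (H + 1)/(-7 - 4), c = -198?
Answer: 26105/555038 ≈ 0.047033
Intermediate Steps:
p(H) = -1/11 - H/11 (p(H) = (1 + H)/(-11) = (1 + H)*(-1/11) = -1/11 - H/11)
x(S) = -9/11 (x(S) = -(-1/11 - 1/11*(-10)) = -(-1/11 + 10/11) = -1*9/11 = -9/11)
(x(c) + 2374)/(2258 + 48200) = (-9/11 + 2374)/(2258 + 48200) = (26105/11)/50458 = (26105/11)*(1/50458) = 26105/555038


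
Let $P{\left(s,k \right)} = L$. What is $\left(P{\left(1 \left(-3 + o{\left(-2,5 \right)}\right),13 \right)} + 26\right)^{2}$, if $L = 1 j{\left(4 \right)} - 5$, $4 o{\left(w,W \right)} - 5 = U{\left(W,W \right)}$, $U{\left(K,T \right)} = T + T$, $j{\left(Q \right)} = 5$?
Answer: $676$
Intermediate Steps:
$U{\left(K,T \right)} = 2 T$
$o{\left(w,W \right)} = \frac{5}{4} + \frac{W}{2}$ ($o{\left(w,W \right)} = \frac{5}{4} + \frac{2 W}{4} = \frac{5}{4} + \frac{W}{2}$)
$L = 0$ ($L = 1 \cdot 5 - 5 = 5 - 5 = 0$)
$P{\left(s,k \right)} = 0$
$\left(P{\left(1 \left(-3 + o{\left(-2,5 \right)}\right),13 \right)} + 26\right)^{2} = \left(0 + 26\right)^{2} = 26^{2} = 676$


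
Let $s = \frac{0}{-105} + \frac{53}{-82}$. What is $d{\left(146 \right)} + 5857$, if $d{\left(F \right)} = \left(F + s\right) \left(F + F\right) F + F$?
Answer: $\frac{254311527}{41} \approx 6.2027 \cdot 10^{6}$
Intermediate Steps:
$s = - \frac{53}{82}$ ($s = 0 \left(- \frac{1}{105}\right) + 53 \left(- \frac{1}{82}\right) = 0 - \frac{53}{82} = - \frac{53}{82} \approx -0.64634$)
$d{\left(F \right)} = F + 2 F^{2} \left(- \frac{53}{82} + F\right)$ ($d{\left(F \right)} = \left(F - \frac{53}{82}\right) \left(F + F\right) F + F = \left(- \frac{53}{82} + F\right) 2 F F + F = 2 F \left(- \frac{53}{82} + F\right) F + F = 2 F^{2} \left(- \frac{53}{82} + F\right) + F = F + 2 F^{2} \left(- \frac{53}{82} + F\right)$)
$d{\left(146 \right)} + 5857 = \frac{1}{41} \cdot 146 \left(41 - 7738 + 82 \cdot 146^{2}\right) + 5857 = \frac{1}{41} \cdot 146 \left(41 - 7738 + 82 \cdot 21316\right) + 5857 = \frac{1}{41} \cdot 146 \left(41 - 7738 + 1747912\right) + 5857 = \frac{1}{41} \cdot 146 \cdot 1740215 + 5857 = \frac{254071390}{41} + 5857 = \frac{254311527}{41}$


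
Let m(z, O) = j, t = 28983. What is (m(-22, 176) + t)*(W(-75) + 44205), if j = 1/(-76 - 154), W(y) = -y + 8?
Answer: 147613874816/115 ≈ 1.2836e+9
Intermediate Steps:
W(y) = 8 - y
j = -1/230 (j = 1/(-230) = -1/230 ≈ -0.0043478)
m(z, O) = -1/230
(m(-22, 176) + t)*(W(-75) + 44205) = (-1/230 + 28983)*((8 - 1*(-75)) + 44205) = 6666089*((8 + 75) + 44205)/230 = 6666089*(83 + 44205)/230 = (6666089/230)*44288 = 147613874816/115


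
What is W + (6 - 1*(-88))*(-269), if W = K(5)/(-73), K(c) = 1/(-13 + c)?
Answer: -14767023/584 ≈ -25286.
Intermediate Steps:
W = 1/584 (W = 1/((-13 + 5)*(-73)) = -1/73/(-8) = -1/8*(-1/73) = 1/584 ≈ 0.0017123)
W + (6 - 1*(-88))*(-269) = 1/584 + (6 - 1*(-88))*(-269) = 1/584 + (6 + 88)*(-269) = 1/584 + 94*(-269) = 1/584 - 25286 = -14767023/584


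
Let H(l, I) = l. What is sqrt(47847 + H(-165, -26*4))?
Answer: 3*sqrt(5298) ≈ 218.36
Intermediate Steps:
sqrt(47847 + H(-165, -26*4)) = sqrt(47847 - 165) = sqrt(47682) = 3*sqrt(5298)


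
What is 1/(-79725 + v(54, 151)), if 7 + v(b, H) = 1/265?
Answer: -265/21128979 ≈ -1.2542e-5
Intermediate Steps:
v(b, H) = -1854/265 (v(b, H) = -7 + 1/265 = -1854/265)
1/(-79725 + v(54, 151)) = 1/(-79725 - 1854/265) = 1/(-21128979/265) = -265/21128979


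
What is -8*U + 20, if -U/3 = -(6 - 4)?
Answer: -28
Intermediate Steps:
U = 6 (U = -(-3)*(6 - 4) = -(-3)*2 = -3*(-2) = 6)
-8*U + 20 = -8*6 + 20 = -48 + 20 = -28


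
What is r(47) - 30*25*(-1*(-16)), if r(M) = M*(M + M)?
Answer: -7582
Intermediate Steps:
r(M) = 2*M**2 (r(M) = M*(2*M) = 2*M**2)
r(47) - 30*25*(-1*(-16)) = 2*47**2 - 30*25*(-1*(-16)) = 2*2209 - 750*16 = 4418 - 1*12000 = 4418 - 12000 = -7582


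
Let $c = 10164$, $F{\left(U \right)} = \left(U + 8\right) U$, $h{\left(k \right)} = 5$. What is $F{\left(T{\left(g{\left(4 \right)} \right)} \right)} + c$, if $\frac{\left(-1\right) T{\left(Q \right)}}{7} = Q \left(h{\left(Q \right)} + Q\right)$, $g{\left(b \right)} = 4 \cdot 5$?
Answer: $12232164$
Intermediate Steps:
$g{\left(b \right)} = 20$
$T{\left(Q \right)} = - 7 Q \left(5 + Q\right)$
$F{\left(U \right)} = U \left(8 + U\right)$ ($F{\left(U \right)} = \left(8 + U\right) U = U \left(8 + U\right)$)
$F{\left(T{\left(g{\left(4 \right)} \right)} \right)} + c = \left(-7\right) 20 \left(5 + 20\right) \left(8 - 140 \left(5 + 20\right)\right) + 10164 = \left(-7\right) 20 \cdot 25 \left(8 - 140 \cdot 25\right) + 10164 = - 3500 \left(8 - 3500\right) + 10164 = \left(-3500\right) \left(-3492\right) + 10164 = 12222000 + 10164 = 12232164$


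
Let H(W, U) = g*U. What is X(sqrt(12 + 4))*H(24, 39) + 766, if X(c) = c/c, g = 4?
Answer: 922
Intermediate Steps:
X(c) = 1
H(W, U) = 4*U
X(sqrt(12 + 4))*H(24, 39) + 766 = 1*(4*39) + 766 = 1*156 + 766 = 156 + 766 = 922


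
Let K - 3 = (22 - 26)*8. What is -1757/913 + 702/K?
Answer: -691879/26477 ≈ -26.131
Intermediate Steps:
K = -29 (K = 3 + (22 - 26)*8 = 3 - 4*8 = 3 - 32 = -29)
-1757/913 + 702/K = -1757/913 + 702/(-29) = -1757*1/913 + 702*(-1/29) = -1757/913 - 702/29 = -691879/26477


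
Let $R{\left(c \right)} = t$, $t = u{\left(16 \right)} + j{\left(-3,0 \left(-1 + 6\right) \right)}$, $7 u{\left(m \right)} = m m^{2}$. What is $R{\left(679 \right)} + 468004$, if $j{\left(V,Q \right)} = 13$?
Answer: $\frac{3280215}{7} \approx 4.686 \cdot 10^{5}$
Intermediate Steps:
$u{\left(m \right)} = \frac{m^{3}}{7}$ ($u{\left(m \right)} = \frac{m m^{2}}{7} = \frac{m^{3}}{7}$)
$t = \frac{4187}{7}$ ($t = \frac{16^{3}}{7} + 13 = \frac{1}{7} \cdot 4096 + 13 = \frac{4096}{7} + 13 = \frac{4187}{7} \approx 598.14$)
$R{\left(c \right)} = \frac{4187}{7}$
$R{\left(679 \right)} + 468004 = \frac{4187}{7} + 468004 = \frac{3280215}{7}$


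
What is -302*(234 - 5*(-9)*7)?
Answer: -165798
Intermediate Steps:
-302*(234 - 5*(-9)*7) = -302*(234 + 45*7) = -302*(234 + 315) = -302*549 = -165798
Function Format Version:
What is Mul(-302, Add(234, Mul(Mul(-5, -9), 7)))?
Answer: -165798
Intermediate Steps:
Mul(-302, Add(234, Mul(Mul(-5, -9), 7))) = Mul(-302, Add(234, Mul(45, 7))) = Mul(-302, Add(234, 315)) = Mul(-302, 549) = -165798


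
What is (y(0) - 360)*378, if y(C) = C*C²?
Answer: -136080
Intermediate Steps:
y(C) = C³
(y(0) - 360)*378 = (0³ - 360)*378 = (0 - 360)*378 = -360*378 = -136080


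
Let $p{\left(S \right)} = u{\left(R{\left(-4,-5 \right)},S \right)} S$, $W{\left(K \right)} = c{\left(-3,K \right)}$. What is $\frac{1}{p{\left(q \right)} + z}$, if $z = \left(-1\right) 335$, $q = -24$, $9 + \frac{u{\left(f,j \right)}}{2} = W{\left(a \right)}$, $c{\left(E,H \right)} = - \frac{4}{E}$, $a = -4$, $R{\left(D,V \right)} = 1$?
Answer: $\frac{1}{33} \approx 0.030303$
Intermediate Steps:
$W{\left(K \right)} = \frac{4}{3}$ ($W{\left(K \right)} = - \frac{4}{-3} = \left(-4\right) \left(- \frac{1}{3}\right) = \frac{4}{3}$)
$u{\left(f,j \right)} = - \frac{46}{3}$ ($u{\left(f,j \right)} = -18 + 2 \cdot \frac{4}{3} = -18 + \frac{8}{3} = - \frac{46}{3}$)
$z = -335$
$p{\left(S \right)} = - \frac{46 S}{3}$
$\frac{1}{p{\left(q \right)} + z} = \frac{1}{\left(- \frac{46}{3}\right) \left(-24\right) - 335} = \frac{1}{368 - 335} = \frac{1}{33}$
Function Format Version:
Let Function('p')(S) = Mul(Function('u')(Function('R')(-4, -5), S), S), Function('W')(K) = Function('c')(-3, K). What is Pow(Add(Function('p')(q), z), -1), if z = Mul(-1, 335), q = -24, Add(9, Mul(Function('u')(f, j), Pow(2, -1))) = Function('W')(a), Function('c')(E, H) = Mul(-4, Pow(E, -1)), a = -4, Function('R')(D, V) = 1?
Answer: Rational(1, 33) ≈ 0.030303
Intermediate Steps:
Function('W')(K) = Rational(4, 3) (Function('W')(K) = Mul(-4, Pow(-3, -1)) = Mul(-4, Rational(-1, 3)) = Rational(4, 3))
Function('u')(f, j) = Rational(-46, 3) (Function('u')(f, j) = Add(-18, Mul(2, Rational(4, 3))) = Add(-18, Rational(8, 3)) = Rational(-46, 3))
z = -335
Function('p')(S) = Mul(Rational(-46, 3), S)
Pow(Add(Function('p')(q), z), -1) = Pow(Add(Mul(Rational(-46, 3), -24), -335), -1) = Pow(Add(368, -335), -1) = Pow(33, -1) = Rational(1, 33)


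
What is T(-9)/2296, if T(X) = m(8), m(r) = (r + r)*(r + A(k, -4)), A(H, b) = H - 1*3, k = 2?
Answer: 2/41 ≈ 0.048781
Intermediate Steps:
A(H, b) = -3 + H (A(H, b) = H - 3 = -3 + H)
m(r) = 2*r*(-1 + r) (m(r) = (r + r)*(r + (-3 + 2)) = (2*r)*(r - 1) = (2*r)*(-1 + r) = 2*r*(-1 + r))
T(X) = 112 (T(X) = 2*8*(-1 + 8) = 2*8*7 = 112)
T(-9)/2296 = 112/2296 = 112*(1/2296) = 2/41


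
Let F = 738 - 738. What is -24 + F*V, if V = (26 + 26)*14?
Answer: -24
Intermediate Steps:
F = 0
V = 728 (V = 52*14 = 728)
-24 + F*V = -24 + 0*728 = -24 + 0 = -24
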